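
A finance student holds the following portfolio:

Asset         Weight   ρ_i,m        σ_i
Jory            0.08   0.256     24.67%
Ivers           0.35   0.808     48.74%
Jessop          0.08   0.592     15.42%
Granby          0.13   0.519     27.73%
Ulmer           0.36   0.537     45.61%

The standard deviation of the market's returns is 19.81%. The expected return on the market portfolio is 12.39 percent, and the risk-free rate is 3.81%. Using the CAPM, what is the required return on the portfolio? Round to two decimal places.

β_Jory = 0.256 × 24.67% / 19.81% = 0.3188
β_Ivers = 0.808 × 48.74% / 19.81% = 1.9880
β_Jessop = 0.592 × 15.42% / 19.81% = 0.4608
β_Granby = 0.519 × 27.73% / 19.81% = 0.7265
β_Ulmer = 0.537 × 45.61% / 19.81% = 1.2364
β_P = Σ w_i β_i = 0.08×0.3188 + 0.35×1.9880 + 0.08×0.4608 + 0.13×0.7265 + 0.36×1.2364 = 1.2977
MRP = 12.39% − 3.81% = 8.58%
E(R_P) = R_f + β_P × MRP = 3.81% + 1.2977 × 8.58% = 14.94%

14.94%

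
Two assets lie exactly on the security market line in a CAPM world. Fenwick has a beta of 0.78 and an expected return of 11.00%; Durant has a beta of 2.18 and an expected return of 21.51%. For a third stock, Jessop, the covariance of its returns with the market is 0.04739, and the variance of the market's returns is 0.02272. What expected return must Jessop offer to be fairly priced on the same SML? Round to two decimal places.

MRP = (21.51% − 11.00%) / (2.18 − 0.78) = 7.5071%
R_f = 11.00% − 0.78 × 7.5071% = 5.1445%
β_Jessop = Cov / Var(R_m) = 0.04739 / 0.02272 = 2.0858
E(R_Jessop) = R_f + β × MRP = 5.1445% + 2.0858 × 7.5071% = 20.80%

20.80%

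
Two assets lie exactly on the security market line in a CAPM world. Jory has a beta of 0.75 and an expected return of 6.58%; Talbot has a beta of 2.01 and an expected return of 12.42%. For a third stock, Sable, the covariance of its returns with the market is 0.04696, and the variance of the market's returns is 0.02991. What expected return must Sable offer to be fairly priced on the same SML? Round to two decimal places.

10.38%

MRP = (12.42% − 6.58%) / (2.01 − 0.75) = 4.6349%
R_f = 6.58% − 0.75 × 4.6349% = 3.1038%
β_Sable = Cov / Var(R_m) = 0.04696 / 0.02991 = 1.5700
E(R_Sable) = R_f + β × MRP = 3.1038% + 1.5700 × 4.6349% = 10.38%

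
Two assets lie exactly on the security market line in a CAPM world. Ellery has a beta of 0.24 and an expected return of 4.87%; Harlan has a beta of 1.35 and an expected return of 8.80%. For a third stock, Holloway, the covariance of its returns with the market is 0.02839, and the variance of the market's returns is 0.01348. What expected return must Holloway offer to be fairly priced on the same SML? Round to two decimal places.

MRP = (8.80% − 4.87%) / (1.35 − 0.24) = 3.5405%
R_f = 4.87% − 0.24 × 3.5405% = 4.0203%
β_Holloway = Cov / Var(R_m) = 0.02839 / 0.01348 = 2.1061
E(R_Holloway) = R_f + β × MRP = 4.0203% + 2.1061 × 3.5405% = 11.48%

11.48%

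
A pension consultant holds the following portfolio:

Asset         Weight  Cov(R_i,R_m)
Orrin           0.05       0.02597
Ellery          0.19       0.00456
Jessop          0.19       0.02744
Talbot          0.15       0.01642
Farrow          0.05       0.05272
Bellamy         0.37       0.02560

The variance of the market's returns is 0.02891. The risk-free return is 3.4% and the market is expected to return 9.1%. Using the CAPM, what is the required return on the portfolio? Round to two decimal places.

β_Orrin = 0.02597 / 0.02891 = 0.8983
β_Ellery = 0.00456 / 0.02891 = 0.1577
β_Jessop = 0.02744 / 0.02891 = 0.9492
β_Talbot = 0.01642 / 0.02891 = 0.5680
β_Farrow = 0.05272 / 0.02891 = 1.8236
β_Bellamy = 0.02560 / 0.02891 = 0.8855
β_P = Σ w_i β_i = 0.05×0.8983 + 0.19×0.1577 + 0.19×0.9492 + 0.15×0.5680 + 0.05×1.8236 + 0.37×0.8855 = 0.7592
MRP = 9.1% − 3.4% = 5.70%
E(R_P) = R_f + β_P × MRP = 3.4% + 0.7592 × 5.7% = 7.73%

7.73%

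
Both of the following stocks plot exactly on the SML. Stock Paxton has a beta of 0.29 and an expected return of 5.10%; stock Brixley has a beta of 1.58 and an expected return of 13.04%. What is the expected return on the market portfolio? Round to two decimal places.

Both satisfy E(R) = R_f + β·MRP, so the slope of the SML is
MRP = (13.04% − 5.10%) / (1.58 − 0.29) = 7.94% / 1.29 = 6.1550%
R_f = E(R_Paxton) − β_Paxton·MRP = 5.10% − 0.29 × 6.1550% = 3.3151%
E(R_m) = R_f + MRP = 3.3151% + 6.1550% = 9.47%

9.47%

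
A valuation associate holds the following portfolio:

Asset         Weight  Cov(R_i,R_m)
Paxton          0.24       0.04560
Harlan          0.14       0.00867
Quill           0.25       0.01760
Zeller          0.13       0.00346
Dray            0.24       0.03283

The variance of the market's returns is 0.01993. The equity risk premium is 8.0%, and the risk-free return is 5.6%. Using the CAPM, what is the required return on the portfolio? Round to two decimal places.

15.59%

β_Paxton = 0.04560 / 0.01993 = 2.2880
β_Harlan = 0.00867 / 0.01993 = 0.4350
β_Quill = 0.01760 / 0.01993 = 0.8831
β_Zeller = 0.00346 / 0.01993 = 0.1736
β_Dray = 0.03283 / 0.01993 = 1.6473
β_P = Σ w_i β_i = 0.24×2.2880 + 0.14×0.4350 + 0.25×0.8831 + 0.13×0.1736 + 0.24×1.6473 = 1.2487
E(R_P) = R_f + β_P × MRP = 5.6% + 1.2487 × 8.0% = 15.59%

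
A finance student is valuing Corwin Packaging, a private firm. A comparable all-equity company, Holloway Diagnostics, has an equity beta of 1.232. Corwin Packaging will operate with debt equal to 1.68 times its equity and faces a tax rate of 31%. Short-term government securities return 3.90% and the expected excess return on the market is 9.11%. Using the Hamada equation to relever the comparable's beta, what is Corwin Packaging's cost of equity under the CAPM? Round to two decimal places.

28.13%

β_L = β_U × [1 + (1 − t)(D/E)] = 1.232 × [1 + (1 − 0.31) × 1.68]
    = 1.232 × [1 + 0.69 × 1.68] = 1.232 × 2.1592 = 2.6601
E(R) = R_f + β_L × MRP = 3.90% + 2.6601 × 9.11% = 28.13%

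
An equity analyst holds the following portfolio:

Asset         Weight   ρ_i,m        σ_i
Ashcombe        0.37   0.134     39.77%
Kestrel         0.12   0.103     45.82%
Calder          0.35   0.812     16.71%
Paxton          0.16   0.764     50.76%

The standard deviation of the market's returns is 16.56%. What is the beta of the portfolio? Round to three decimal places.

0.815

β_Ashcombe = 0.134 × 39.77% / 16.56% = 0.3218
β_Kestrel = 0.103 × 45.82% / 16.56% = 0.2850
β_Calder = 0.812 × 16.71% / 16.56% = 0.8194
β_Paxton = 0.764 × 50.76% / 16.56% = 2.3418
β_P = Σ w_i β_i = 0.37×0.3218 + 0.12×0.2850 + 0.35×0.8194 + 0.16×2.3418 = 0.8147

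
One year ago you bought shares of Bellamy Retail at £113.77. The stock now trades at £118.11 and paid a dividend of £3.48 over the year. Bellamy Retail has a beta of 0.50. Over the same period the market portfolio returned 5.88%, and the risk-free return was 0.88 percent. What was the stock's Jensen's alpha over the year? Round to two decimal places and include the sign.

Realised HPR = (P1 + D1 − P0) / P0 = (118.11 + 3.48 − 113.77) / 113.77 = 7.82 / 113.77 = 6.8735%
MRP = 5.88% − 0.88% = 5.00%
CAPM required = R_f + β·MRP = 0.88% + 0.50 × 5.00% = 3.3800%
α = realised − required = 6.8735% − 3.3800% = +3.49%

+3.49%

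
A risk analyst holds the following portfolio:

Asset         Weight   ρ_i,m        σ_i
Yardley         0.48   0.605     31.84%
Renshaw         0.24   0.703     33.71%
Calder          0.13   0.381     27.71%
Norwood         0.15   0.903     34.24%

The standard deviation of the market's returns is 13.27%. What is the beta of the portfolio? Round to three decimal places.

β_Yardley = 0.605 × 31.84% / 13.27% = 1.4516
β_Renshaw = 0.703 × 33.71% / 13.27% = 1.7858
β_Calder = 0.381 × 27.71% / 13.27% = 0.7956
β_Norwood = 0.903 × 34.24% / 13.27% = 2.3300
β_P = Σ w_i β_i = 0.48×1.4516 + 0.24×1.7858 + 0.13×0.7956 + 0.15×2.3300 = 1.5783

1.578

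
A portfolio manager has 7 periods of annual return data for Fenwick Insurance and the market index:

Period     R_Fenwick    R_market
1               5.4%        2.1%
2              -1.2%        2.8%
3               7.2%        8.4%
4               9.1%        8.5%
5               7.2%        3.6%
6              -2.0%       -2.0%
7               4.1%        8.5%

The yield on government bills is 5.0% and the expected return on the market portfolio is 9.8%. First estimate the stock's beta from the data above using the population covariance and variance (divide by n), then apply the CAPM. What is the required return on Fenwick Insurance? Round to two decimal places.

8.63%

Mean R_i = (5.4 − 1.2 + 7.2 + 9.1 + 7.2 − 2.0 + 4.1) / 7 = 4.2571%
Mean R_m = (2.1 + 2.8 + 8.4 + 8.5 + 3.6 − 2.0 + 8.5) / 7 = 4.5571%
Σ(R_i − R̄_i)(R_m − R̄_m) = 74.7771  ⇒  Cov = 74.7771 / 7 = 10.6824
Σ(R_m − R̄_m)² = 98.8971  ⇒  Var(R_m) = 98.8971 / 7 = 14.1282
β = Cov / Var(R_m) = 10.6824 / 14.1282 = 0.7561
MRP = 9.8% − 5.0% = 4.80%
E(R) = R_f + β × MRP = 5.0% + 0.7561 × 4.8% = 8.63%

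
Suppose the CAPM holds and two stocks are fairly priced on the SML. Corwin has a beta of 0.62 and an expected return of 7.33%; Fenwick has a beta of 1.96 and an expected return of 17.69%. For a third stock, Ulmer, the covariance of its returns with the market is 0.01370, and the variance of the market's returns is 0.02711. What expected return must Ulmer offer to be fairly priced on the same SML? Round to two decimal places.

MRP = (17.69% − 7.33%) / (1.96 − 0.62) = 7.7313%
R_f = 7.33% − 0.62 × 7.7313% = 2.5366%
β_Ulmer = Cov / Var(R_m) = 0.01370 / 0.02711 = 0.5053
E(R_Ulmer) = R_f + β × MRP = 2.5366% + 0.5053 × 7.7313% = 6.44%

6.44%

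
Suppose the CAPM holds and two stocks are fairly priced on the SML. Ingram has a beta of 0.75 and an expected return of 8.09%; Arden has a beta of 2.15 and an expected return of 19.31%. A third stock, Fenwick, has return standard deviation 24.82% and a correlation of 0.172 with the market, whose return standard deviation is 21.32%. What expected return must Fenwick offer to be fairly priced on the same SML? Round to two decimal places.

MRP = (19.31% − 8.09%) / (2.15 − 0.75) = 8.0143%
R_f = 8.09% − 0.75 × 8.0143% = 2.0793%
β_Fenwick = ρ·σ_i/σ_m = 0.172 × 24.82 / 21.32 = 0.2002
E(R_Fenwick) = R_f + β × MRP = 2.0793% + 0.2002 × 8.0143% = 3.68%

3.68%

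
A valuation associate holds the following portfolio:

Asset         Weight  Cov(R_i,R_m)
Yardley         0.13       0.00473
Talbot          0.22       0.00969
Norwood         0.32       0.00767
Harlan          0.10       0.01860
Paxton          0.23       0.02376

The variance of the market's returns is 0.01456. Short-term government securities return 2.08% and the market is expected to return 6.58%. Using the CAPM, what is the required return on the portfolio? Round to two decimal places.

β_Yardley = 0.00473 / 0.01456 = 0.3249
β_Talbot = 0.00969 / 0.01456 = 0.6655
β_Norwood = 0.00767 / 0.01456 = 0.5268
β_Harlan = 0.01860 / 0.01456 = 1.2775
β_Paxton = 0.02376 / 0.01456 = 1.6319
β_P = Σ w_i β_i = 0.13×0.3249 + 0.22×0.6655 + 0.32×0.5268 + 0.10×1.2775 + 0.23×1.6319 = 0.8603
MRP = 6.58% − 2.08% = 4.50%
E(R_P) = R_f + β_P × MRP = 2.08% + 0.8603 × 4.50% = 5.95%

5.95%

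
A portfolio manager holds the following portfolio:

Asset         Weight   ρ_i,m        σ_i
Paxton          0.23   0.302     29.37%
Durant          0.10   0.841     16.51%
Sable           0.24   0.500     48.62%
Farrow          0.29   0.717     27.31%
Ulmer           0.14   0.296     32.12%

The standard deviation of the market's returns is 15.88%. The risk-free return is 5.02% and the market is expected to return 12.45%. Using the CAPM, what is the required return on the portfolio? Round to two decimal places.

12.63%

β_Paxton = 0.302 × 29.37% / 15.88% = 0.5585
β_Durant = 0.841 × 16.51% / 15.88% = 0.8744
β_Sable = 0.500 × 48.62% / 15.88% = 1.5309
β_Farrow = 0.717 × 27.31% / 15.88% = 1.2331
β_Ulmer = 0.296 × 32.12% / 15.88% = 0.5987
β_P = Σ w_i β_i = 0.23×0.5585 + 0.10×0.8744 + 0.24×1.5309 + 0.29×1.2331 + 0.14×0.5987 = 1.0247
MRP = 12.45% − 5.02% = 7.43%
E(R_P) = R_f + β_P × MRP = 5.02% + 1.0247 × 7.43% = 12.63%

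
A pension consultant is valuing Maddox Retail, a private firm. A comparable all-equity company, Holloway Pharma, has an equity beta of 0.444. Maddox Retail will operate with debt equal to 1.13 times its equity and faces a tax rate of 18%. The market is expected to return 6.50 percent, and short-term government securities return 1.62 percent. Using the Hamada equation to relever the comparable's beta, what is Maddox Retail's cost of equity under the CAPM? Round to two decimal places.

β_L = β_U × [1 + (1 − t)(D/E)] = 0.444 × [1 + (1 − 0.18) × 1.13]
    = 0.444 × [1 + 0.82 × 1.13] = 0.444 × 1.9266 = 0.8554
MRP = 6.50% − 1.62% = 4.88%
E(R) = R_f + β_L × MRP = 1.62% + 0.8554 × 4.88% = 5.79%

5.79%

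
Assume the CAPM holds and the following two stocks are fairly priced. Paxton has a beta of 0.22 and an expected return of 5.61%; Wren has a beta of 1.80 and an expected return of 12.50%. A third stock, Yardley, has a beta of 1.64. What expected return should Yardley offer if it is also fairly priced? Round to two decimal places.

MRP (SML slope) = (12.50% − 5.61%) / (1.80 − 0.22) = 6.89% / 1.58 = 4.3608%
R_f (intercept) = 5.61% − 0.22 × 4.3608% = 4.6506%
E(R_Yardley) = R_f + β × MRP = 4.6506% + 1.64 × 4.3608% = 11.80%

11.80%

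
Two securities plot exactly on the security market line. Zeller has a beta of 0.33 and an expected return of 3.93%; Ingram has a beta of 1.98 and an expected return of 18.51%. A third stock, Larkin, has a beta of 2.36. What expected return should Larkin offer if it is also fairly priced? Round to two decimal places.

21.87%

MRP (SML slope) = (18.51% − 3.93%) / (1.98 − 0.33) = 14.58% / 1.65 = 8.8364%
R_f (intercept) = 3.93% − 0.33 × 8.8364% = 1.0140%
E(R_Larkin) = R_f + β × MRP = 1.0140% + 2.36 × 8.8364% = 21.87%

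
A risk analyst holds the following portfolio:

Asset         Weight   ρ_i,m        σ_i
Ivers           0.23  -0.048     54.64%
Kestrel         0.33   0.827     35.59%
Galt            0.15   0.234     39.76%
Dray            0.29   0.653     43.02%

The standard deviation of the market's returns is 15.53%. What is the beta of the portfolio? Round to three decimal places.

β_Ivers = -0.048 × 54.64% / 15.53% = -0.1689
β_Kestrel = 0.827 × 35.59% / 15.53% = 1.8952
β_Galt = 0.234 × 39.76% / 15.53% = 0.5991
β_Dray = 0.653 × 43.02% / 15.53% = 1.8089
β_P = Σ w_i β_i = 0.23×-0.1689 + 0.33×1.8952 + 0.15×0.5991 + 0.29×1.8089 = 1.2010

1.201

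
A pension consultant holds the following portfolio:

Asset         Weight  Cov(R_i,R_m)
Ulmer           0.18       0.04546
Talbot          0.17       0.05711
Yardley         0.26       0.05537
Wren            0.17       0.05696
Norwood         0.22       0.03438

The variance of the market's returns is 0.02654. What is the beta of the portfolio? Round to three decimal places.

β_Ulmer = 0.04546 / 0.02654 = 1.7129
β_Talbot = 0.05711 / 0.02654 = 2.1518
β_Yardley = 0.05537 / 0.02654 = 2.0863
β_Wren = 0.05696 / 0.02654 = 2.1462
β_Norwood = 0.03438 / 0.02654 = 1.2954
β_P = Σ w_i β_i = 0.18×1.7129 + 0.17×2.1518 + 0.26×2.0863 + 0.17×2.1462 + 0.22×1.2954 = 1.8664

1.866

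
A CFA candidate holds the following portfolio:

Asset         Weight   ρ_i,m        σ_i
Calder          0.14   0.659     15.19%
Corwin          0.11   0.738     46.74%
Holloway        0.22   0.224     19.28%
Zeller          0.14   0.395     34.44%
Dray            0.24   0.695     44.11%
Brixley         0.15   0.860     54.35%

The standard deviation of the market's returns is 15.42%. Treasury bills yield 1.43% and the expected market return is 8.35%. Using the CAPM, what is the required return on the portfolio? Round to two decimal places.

β_Calder = 0.659 × 15.19% / 15.42% = 0.6492
β_Corwin = 0.738 × 46.74% / 15.42% = 2.2370
β_Holloway = 0.224 × 19.28% / 15.42% = 0.2801
β_Zeller = 0.395 × 34.44% / 15.42% = 0.8822
β_Dray = 0.695 × 44.11% / 15.42% = 1.9881
β_Brixley = 0.860 × 54.35% / 15.42% = 3.0312
β_P = Σ w_i β_i = 0.14×0.6492 + 0.11×2.2370 + 0.22×0.2801 + 0.14×0.8822 + 0.24×1.9881 + 0.15×3.0312 = 1.4539
MRP = 8.35% − 1.43% = 6.92%
E(R_P) = R_f + β_P × MRP = 1.43% + 1.4539 × 6.92% = 11.49%

11.49%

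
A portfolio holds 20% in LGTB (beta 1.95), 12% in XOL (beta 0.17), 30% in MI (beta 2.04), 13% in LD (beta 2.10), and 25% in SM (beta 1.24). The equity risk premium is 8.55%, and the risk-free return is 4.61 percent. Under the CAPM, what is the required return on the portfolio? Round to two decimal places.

β_P = Σ w_i β_i = 0.20×1.95 + 0.12×0.17 + 0.30×2.04 + 0.13×2.10 + 0.25×1.24 = 1.6054
E(R_P) = R_f + β_P × MRP = 4.61% + 1.6054 × 8.55% = 18.34%

18.34%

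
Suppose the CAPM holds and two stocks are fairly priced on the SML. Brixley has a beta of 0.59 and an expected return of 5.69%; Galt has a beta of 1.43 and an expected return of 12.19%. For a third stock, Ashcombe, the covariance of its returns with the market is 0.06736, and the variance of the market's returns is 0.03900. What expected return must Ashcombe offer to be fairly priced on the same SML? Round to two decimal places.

14.49%

MRP = (12.19% − 5.69%) / (1.43 − 0.59) = 7.7381%
R_f = 5.69% − 0.59 × 7.7381% = 1.1245%
β_Ashcombe = Cov / Var(R_m) = 0.06736 / 0.03900 = 1.7272
E(R_Ashcombe) = R_f + β × MRP = 1.1245% + 1.7272 × 7.7381% = 14.49%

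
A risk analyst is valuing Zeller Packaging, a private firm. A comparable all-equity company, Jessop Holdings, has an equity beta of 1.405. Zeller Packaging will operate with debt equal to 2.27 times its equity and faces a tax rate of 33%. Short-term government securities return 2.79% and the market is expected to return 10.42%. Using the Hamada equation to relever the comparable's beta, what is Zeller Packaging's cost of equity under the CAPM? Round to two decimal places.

29.81%

β_L = β_U × [1 + (1 − t)(D/E)] = 1.405 × [1 + (1 − 0.33) × 2.27]
    = 1.405 × [1 + 0.67 × 2.27] = 1.405 × 2.5209 = 3.5419
MRP = 10.42% − 2.79% = 7.63%
E(R) = R_f + β_L × MRP = 2.79% + 3.5419 × 7.63% = 29.81%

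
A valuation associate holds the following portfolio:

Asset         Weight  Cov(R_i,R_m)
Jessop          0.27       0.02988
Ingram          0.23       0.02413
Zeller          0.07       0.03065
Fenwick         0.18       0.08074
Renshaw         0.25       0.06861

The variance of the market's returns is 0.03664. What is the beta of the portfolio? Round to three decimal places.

β_Jessop = 0.02988 / 0.03664 = 0.8155
β_Ingram = 0.02413 / 0.03664 = 0.6586
β_Zeller = 0.03065 / 0.03664 = 0.8365
β_Fenwick = 0.08074 / 0.03664 = 2.2036
β_Renshaw = 0.06861 / 0.03664 = 1.8725
β_P = Σ w_i β_i = 0.27×0.8155 + 0.23×0.6586 + 0.07×0.8365 + 0.18×2.2036 + 0.25×1.8725 = 1.2950

1.295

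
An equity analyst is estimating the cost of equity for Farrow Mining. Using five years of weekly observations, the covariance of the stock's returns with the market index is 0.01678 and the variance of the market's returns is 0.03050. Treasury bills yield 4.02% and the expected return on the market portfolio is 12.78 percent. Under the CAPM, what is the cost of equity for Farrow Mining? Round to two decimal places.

β = Cov(R_i, R_m) / Var(R_m) = 0.01678 / 0.03050 = 0.5502
MRP = 12.78% − 4.02% = 8.76%
E(R) = R_f + β × MRP = 4.02% + 0.5502 × 8.76% = 8.84%

8.84%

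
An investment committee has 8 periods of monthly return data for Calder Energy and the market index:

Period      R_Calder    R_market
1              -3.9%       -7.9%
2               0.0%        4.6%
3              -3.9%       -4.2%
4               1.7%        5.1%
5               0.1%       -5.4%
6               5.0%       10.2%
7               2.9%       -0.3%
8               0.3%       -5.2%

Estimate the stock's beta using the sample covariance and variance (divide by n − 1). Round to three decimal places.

Mean R_i = (-3.9 + 0.0 − 3.9 + 1.7 + 0.1 + 5.0 + 2.9 + 0.3) / 8 = 0.2750%
Mean R_m = (-7.9 + 4.6 − 4.2 + 5.1 − 5.4 + 10.2 − 0.3 − 5.2) / 8 = -0.3875%
Σ(R_i − R̄_i)(R_m − R̄_m) = 104.7425  ⇒  Cov = 104.7425 / 7 = 14.9632
Σ(R_m − R̄_m)² = 286.3488  ⇒  Var(R_m) = 286.3488 / 7 = 40.9070
β = Cov / Var(R_m) = 14.9632 / 40.9070 = 0.3658

0.366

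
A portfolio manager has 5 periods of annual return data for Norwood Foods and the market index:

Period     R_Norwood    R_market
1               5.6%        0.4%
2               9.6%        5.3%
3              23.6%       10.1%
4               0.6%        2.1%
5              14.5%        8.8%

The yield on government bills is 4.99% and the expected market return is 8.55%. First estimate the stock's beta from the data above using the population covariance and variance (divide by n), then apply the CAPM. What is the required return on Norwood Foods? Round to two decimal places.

Mean R_i = (5.6 + 9.6 + 23.6 + 0.6 + 14.5) / 5 = 10.7800%
Mean R_m = (0.4 + 5.3 + 10.1 + 2.1 + 8.8) / 5 = 5.3400%
Σ(R_i − R̄_i)(R_m − R̄_m) = 132.5140  ⇒  Cov = 132.5140 / 5 = 26.5028
Σ(R_m − R̄_m)² = 69.5320  ⇒  Var(R_m) = 69.5320 / 5 = 13.9064
β = Cov / Var(R_m) = 26.5028 / 13.9064 = 1.9058
MRP = 8.55% − 4.99% = 3.56%
E(R) = R_f + β × MRP = 4.99% + 1.9058 × 3.56% = 11.77%

11.77%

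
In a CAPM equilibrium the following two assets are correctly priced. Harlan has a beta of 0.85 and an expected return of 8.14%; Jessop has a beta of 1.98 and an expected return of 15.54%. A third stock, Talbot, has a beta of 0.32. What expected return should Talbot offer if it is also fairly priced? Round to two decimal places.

MRP (SML slope) = (15.54% − 8.14%) / (1.98 − 0.85) = 7.40% / 1.13 = 6.5487%
R_f (intercept) = 8.14% − 0.85 × 6.5487% = 2.5736%
E(R_Talbot) = R_f + β × MRP = 2.5736% + 0.32 × 6.5487% = 4.67%

4.67%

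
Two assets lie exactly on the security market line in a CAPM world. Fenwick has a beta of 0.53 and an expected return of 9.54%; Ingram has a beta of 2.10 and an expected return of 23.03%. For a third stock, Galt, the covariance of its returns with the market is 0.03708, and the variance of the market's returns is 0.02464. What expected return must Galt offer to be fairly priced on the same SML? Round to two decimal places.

MRP = (23.03% − 9.54%) / (2.10 − 0.53) = 8.5924%
R_f = 9.54% − 0.53 × 8.5924% = 4.9860%
β_Galt = Cov / Var(R_m) = 0.03708 / 0.02464 = 1.5049
E(R_Galt) = R_f + β × MRP = 4.9860% + 1.5049 × 8.5924% = 17.92%

17.92%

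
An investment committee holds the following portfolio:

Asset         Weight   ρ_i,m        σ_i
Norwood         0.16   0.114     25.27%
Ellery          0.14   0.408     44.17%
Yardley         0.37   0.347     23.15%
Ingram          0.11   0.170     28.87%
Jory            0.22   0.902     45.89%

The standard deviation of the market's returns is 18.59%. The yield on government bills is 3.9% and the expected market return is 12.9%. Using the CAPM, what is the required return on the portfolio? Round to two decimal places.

β_Norwood = 0.114 × 25.27% / 18.59% = 0.1550
β_Ellery = 0.408 × 44.17% / 18.59% = 0.9694
β_Yardley = 0.347 × 23.15% / 18.59% = 0.4321
β_Ingram = 0.170 × 28.87% / 18.59% = 0.2640
β_Jory = 0.902 × 45.89% / 18.59% = 2.2266
β_P = Σ w_i β_i = 0.16×0.1550 + 0.14×0.9694 + 0.37×0.4321 + 0.11×0.2640 + 0.22×2.2266 = 0.8393
MRP = 12.9% − 3.9% = 9.00%
E(R_P) = R_f + β_P × MRP = 3.9% + 0.8393 × 9.0% = 11.45%

11.45%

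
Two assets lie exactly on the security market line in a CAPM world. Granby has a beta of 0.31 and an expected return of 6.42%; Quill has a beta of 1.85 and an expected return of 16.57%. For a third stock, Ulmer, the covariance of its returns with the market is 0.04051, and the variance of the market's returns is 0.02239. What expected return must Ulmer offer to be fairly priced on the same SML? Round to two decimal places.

16.30%

MRP = (16.57% − 6.42%) / (1.85 − 0.31) = 6.5909%
R_f = 6.42% − 0.31 × 6.5909% = 4.3768%
β_Ulmer = Cov / Var(R_m) = 0.04051 / 0.02239 = 1.8093
E(R_Ulmer) = R_f + β × MRP = 4.3768% + 1.8093 × 6.5909% = 16.30%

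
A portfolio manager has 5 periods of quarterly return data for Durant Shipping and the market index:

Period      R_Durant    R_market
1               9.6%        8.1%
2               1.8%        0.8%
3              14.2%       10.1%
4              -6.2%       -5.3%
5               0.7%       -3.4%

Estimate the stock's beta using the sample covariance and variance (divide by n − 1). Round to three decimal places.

Mean R_i = (9.6 + 1.8 + 14.2 − 6.2 + 0.7) / 5 = 4.0200%
Mean R_m = (8.1 + 0.8 + 10.1 − 5.3 − 3.4) / 5 = 2.0600%
Σ(R_i − R̄_i)(R_m − R̄_m) = 211.6940  ⇒  Cov = 211.6940 / 4 = 52.9235
Σ(R_m − R̄_m)² = 186.6920  ⇒  Var(R_m) = 186.6920 / 4 = 46.6730
β = Cov / Var(R_m) = 52.9235 / 46.6730 = 1.1339

1.134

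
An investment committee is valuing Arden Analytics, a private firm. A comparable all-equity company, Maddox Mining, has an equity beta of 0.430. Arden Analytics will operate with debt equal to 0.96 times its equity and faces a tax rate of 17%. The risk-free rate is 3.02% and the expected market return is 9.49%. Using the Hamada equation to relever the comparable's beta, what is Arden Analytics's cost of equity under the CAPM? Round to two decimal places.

β_L = β_U × [1 + (1 − t)(D/E)] = 0.430 × [1 + (1 − 0.17) × 0.96]
    = 0.430 × [1 + 0.83 × 0.96] = 0.430 × 1.7968 = 0.7726
MRP = 9.49% − 3.02% = 6.47%
E(R) = R_f + β_L × MRP = 3.02% + 0.7726 × 6.47% = 8.02%

8.02%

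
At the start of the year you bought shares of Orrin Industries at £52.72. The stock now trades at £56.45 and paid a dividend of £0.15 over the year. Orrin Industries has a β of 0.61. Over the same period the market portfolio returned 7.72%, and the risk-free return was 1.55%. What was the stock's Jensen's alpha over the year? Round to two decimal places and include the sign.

+2.05%

Realised HPR = (P1 + D1 − P0) / P0 = (56.45 + 0.15 − 52.72) / 52.72 = 3.88 / 52.72 = 7.3596%
MRP = 7.72% − 1.55% = 6.17%
CAPM required = R_f + β·MRP = 1.55% + 0.61 × 6.17% = 5.3137%
α = realised − required = 7.3596% − 5.3137% = +2.05%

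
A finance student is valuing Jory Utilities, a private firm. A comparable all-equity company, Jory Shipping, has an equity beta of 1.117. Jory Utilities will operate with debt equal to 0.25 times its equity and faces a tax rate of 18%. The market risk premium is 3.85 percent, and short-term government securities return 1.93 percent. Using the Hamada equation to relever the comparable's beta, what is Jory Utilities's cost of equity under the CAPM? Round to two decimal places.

7.11%

β_L = β_U × [1 + (1 − t)(D/E)] = 1.117 × [1 + (1 − 0.18) × 0.25]
    = 1.117 × [1 + 0.82 × 0.25] = 1.117 × 1.2050 = 1.3460
E(R) = R_f + β_L × MRP = 1.93% + 1.3460 × 3.85% = 7.11%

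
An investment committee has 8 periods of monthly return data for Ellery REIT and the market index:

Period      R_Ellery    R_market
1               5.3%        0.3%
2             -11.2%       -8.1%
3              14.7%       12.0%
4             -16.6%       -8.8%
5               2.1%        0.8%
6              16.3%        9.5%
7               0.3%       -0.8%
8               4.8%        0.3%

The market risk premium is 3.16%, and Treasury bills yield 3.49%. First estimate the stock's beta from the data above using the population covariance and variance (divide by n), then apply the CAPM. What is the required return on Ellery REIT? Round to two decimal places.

Mean R_i = (5.3 − 11.2 + 14.7 − 16.6 + 2.1 + 16.3 + 0.3 + 4.8) / 8 = 1.9625%
Mean R_m = (0.3 − 8.1 + 12.0 − 8.8 + 0.8 + 9.5 − 0.8 + 0.3) / 8 = 0.6500%
Σ(R_i − R̄_i)(R_m − R̄_m) = 562.3150  ⇒  Cov = 562.3150 / 8 = 70.2894
Σ(R_m − R̄_m)² = 375.3800  ⇒  Var(R_m) = 375.3800 / 8 = 46.9225
β = Cov / Var(R_m) = 70.2894 / 46.9225 = 1.4980
E(R) = R_f + β × MRP = 3.49% + 1.4980 × 3.16% = 8.22%

8.22%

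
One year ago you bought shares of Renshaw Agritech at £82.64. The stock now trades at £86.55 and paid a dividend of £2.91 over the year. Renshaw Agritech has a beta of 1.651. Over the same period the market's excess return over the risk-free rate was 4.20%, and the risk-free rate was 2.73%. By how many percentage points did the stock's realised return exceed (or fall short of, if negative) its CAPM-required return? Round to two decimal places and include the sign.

-1.41%

Realised HPR = (P1 + D1 − P0) / P0 = (86.55 + 2.91 − 82.64) / 82.64 = 6.82 / 82.64 = 8.2527%
CAPM required = R_f + β·MRP = 2.73% + 1.651 × 4.20% = 9.66420%
α = realised − required = 8.2527% − 9.66420% = -1.41%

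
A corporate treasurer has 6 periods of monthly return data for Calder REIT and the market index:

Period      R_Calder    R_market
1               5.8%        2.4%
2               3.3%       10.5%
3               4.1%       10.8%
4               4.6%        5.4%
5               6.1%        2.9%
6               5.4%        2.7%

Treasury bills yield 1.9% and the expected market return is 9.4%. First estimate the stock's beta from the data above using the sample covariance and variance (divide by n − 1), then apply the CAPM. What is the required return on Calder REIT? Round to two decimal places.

Mean R_i = (5.8 + 3.3 + 4.1 + 4.6 + 6.1 + 5.4) / 6 = 4.8833%
Mean R_m = (2.4 + 10.5 + 10.8 + 5.4 + 2.9 + 2.7) / 6 = 5.7833%
Σ(R_i − R̄_i)(R_m − R̄_m) = -19.4917  ⇒  Cov = -19.4917 / 5 = -3.8983
Σ(R_m − R̄_m)² = 76.8283  ⇒  Var(R_m) = 76.8283 / 5 = 15.3657
β = Cov / Var(R_m) = -3.8983 / 15.3657 = -0.2537
MRP = 9.4% − 1.9% = 7.50%
E(R) = R_f + β × MRP = 1.9% + -0.2537 × 7.5% = 0.00%

0.00%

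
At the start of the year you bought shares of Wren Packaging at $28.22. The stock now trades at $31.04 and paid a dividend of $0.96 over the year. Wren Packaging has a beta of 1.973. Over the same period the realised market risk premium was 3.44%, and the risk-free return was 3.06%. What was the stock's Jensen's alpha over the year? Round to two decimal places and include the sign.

Realised HPR = (P1 + D1 − P0) / P0 = (31.04 + 0.96 − 28.22) / 28.22 = 3.78 / 28.22 = 13.3948%
CAPM required = R_f + β·MRP = 3.06% + 1.973 × 3.44% = 9.84712%
α = realised − required = 13.3948% − 9.84712% = +3.55%

+3.55%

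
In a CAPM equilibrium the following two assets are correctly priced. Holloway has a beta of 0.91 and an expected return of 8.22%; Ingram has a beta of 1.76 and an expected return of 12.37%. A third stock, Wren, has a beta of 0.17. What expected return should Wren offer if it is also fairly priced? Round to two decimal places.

MRP (SML slope) = (12.37% − 8.22%) / (1.76 − 0.91) = 4.15% / 0.85 = 4.8824%
R_f (intercept) = 8.22% − 0.91 × 4.8824% = 3.7770%
E(R_Wren) = R_f + β × MRP = 3.7770% + 0.17 × 4.8824% = 4.61%

4.61%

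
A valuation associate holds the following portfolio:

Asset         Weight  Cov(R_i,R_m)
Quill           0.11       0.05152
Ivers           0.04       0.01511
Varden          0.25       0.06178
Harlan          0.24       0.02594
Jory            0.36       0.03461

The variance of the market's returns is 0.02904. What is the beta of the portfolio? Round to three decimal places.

1.391

β_Quill = 0.05152 / 0.02904 = 1.7741
β_Ivers = 0.01511 / 0.02904 = 0.5203
β_Varden = 0.06178 / 0.02904 = 2.1274
β_Harlan = 0.02594 / 0.02904 = 0.8933
β_Jory = 0.03461 / 0.02904 = 1.1918
β_P = Σ w_i β_i = 0.11×1.7741 + 0.04×0.5203 + 0.25×2.1274 + 0.24×0.8933 + 0.36×1.1918 = 1.3913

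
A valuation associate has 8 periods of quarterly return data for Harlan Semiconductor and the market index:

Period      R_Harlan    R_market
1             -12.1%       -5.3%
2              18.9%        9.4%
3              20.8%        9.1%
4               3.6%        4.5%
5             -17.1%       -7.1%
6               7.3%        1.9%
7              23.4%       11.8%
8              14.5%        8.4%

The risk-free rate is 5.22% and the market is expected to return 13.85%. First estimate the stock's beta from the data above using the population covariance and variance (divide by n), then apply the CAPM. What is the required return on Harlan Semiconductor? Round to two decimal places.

23.44%

Mean R_i = (-12.1 + 18.9 + 20.8 + 3.6 − 17.1 + 7.3 + 23.4 + 14.5) / 8 = 7.4125%
Mean R_m = (-5.3 + 9.4 + 9.1 + 4.5 − 7.1 + 1.9 + 11.8 + 8.4) / 8 = 4.0875%
Σ(R_i − R̄_i)(R_m − R̄_m) = 738.0813  ⇒  Cov = 738.0813 / 8 = 92.2602
Σ(R_m − R̄_m)² = 349.6688  ⇒  Var(R_m) = 349.6688 / 8 = 43.7086
β = Cov / Var(R_m) = 92.2602 / 43.7086 = 2.1108
MRP = 13.85% − 5.22% = 8.63%
E(R) = R_f + β × MRP = 5.22% + 2.1108 × 8.63% = 23.44%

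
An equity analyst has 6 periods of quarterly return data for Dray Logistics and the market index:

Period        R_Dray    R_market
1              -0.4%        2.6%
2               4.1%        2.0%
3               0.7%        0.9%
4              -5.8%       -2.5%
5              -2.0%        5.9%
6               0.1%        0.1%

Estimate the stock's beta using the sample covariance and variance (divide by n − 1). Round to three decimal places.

0.395

Mean R_i = (-0.4 + 4.1 + 0.7 − 5.8 − 2.0 + 0.1) / 6 = -0.5500%
Mean R_m = (2.6 + 2.0 + 0.9 − 2.5 + 5.9 + 0.1) / 6 = 1.5000%
Σ(R_i − R̄_i)(R_m − R̄_m) = 15.4500  ⇒  Cov = 15.4500 / 5 = 3.0900
Σ(R_m − R̄_m)² = 39.1400  ⇒  Var(R_m) = 39.1400 / 5 = 7.8280
β = Cov / Var(R_m) = 3.0900 / 7.8280 = 0.3947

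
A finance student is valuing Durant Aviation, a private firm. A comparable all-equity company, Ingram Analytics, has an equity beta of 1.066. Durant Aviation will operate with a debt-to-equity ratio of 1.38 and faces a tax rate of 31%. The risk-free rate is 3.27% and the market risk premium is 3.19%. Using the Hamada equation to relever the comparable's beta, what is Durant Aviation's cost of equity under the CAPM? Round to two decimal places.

9.91%

β_L = β_U × [1 + (1 − t)(D/E)] = 1.066 × [1 + (1 − 0.31) × 1.38]
    = 1.066 × [1 + 0.69 × 1.38] = 1.066 × 1.9522 = 2.0810
E(R) = R_f + β_L × MRP = 3.27% + 2.0810 × 3.19% = 9.91%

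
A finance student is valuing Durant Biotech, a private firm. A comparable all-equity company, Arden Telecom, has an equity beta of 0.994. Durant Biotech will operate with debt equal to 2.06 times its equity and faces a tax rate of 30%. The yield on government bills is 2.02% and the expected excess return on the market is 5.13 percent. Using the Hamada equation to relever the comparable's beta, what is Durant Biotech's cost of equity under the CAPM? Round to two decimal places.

14.47%

β_L = β_U × [1 + (1 − t)(D/E)] = 0.994 × [1 + (1 − 0.30) × 2.06]
    = 0.994 × [1 + 0.70 × 2.06] = 0.994 × 2.4420 = 2.4273
E(R) = R_f + β_L × MRP = 2.02% + 2.4273 × 5.13% = 14.47%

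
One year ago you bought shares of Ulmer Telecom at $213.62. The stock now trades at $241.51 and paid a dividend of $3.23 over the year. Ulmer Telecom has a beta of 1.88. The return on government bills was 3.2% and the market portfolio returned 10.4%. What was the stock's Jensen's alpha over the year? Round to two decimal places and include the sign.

Realised HPR = (P1 + D1 − P0) / P0 = (241.51 + 3.23 − 213.62) / 213.62 = 31.12 / 213.62 = 14.5679%
MRP = 10.4% − 3.2% = 7.20%
CAPM required = R_f + β·MRP = 3.2% + 1.88 × 7.2% = 16.7360%
α = realised − required = 14.5679% − 16.7360% = -2.17%

-2.17%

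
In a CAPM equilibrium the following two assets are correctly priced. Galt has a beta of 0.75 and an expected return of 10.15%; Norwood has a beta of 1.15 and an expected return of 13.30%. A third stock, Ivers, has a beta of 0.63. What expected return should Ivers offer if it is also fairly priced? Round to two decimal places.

MRP (SML slope) = (13.30% − 10.15%) / (1.15 − 0.75) = 3.15% / 0.40 = 7.8750%
R_f (intercept) = 10.15% − 0.75 × 7.8750% = 4.2438%
E(R_Ivers) = R_f + β × MRP = 4.2438% + 0.63 × 7.8750% = 9.21%

9.21%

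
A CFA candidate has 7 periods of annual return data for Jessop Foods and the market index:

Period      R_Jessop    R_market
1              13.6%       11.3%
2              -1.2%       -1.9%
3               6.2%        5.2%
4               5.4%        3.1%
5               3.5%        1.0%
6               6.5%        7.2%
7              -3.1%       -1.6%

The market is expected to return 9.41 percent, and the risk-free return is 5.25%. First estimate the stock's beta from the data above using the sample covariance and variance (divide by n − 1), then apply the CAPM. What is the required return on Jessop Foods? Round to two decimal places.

Mean R_i = (13.6 − 1.2 + 6.2 + 5.4 + 3.5 + 6.5 − 3.1) / 7 = 4.4143%
Mean R_m = (11.3 − 1.9 + 5.2 + 3.1 + 1.0 + 7.2 − 1.6) / 7 = 3.4714%
Σ(R_i − R̄_i)(R_m − R̄_m) = 152.9329  ⇒  Cov = 152.9329 / 6 = 25.4888
Σ(R_m − R̄_m)² = 138.9943  ⇒  Var(R_m) = 138.9943 / 6 = 23.1657
β = Cov / Var(R_m) = 25.4888 / 23.1657 = 1.1003
MRP = 9.41% − 5.25% = 4.16%
E(R) = R_f + β × MRP = 5.25% + 1.1003 × 4.16% = 9.83%

9.83%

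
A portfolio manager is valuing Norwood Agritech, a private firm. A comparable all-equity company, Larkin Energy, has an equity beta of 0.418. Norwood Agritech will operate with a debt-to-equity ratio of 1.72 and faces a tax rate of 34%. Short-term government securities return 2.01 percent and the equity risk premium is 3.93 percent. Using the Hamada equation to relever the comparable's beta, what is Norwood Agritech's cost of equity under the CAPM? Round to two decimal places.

β_L = β_U × [1 + (1 − t)(D/E)] = 0.418 × [1 + (1 − 0.34) × 1.72]
    = 0.418 × [1 + 0.66 × 1.72] = 0.418 × 2.1352 = 0.8925
E(R) = R_f + β_L × MRP = 2.01% + 0.8925 × 3.93% = 5.52%

5.52%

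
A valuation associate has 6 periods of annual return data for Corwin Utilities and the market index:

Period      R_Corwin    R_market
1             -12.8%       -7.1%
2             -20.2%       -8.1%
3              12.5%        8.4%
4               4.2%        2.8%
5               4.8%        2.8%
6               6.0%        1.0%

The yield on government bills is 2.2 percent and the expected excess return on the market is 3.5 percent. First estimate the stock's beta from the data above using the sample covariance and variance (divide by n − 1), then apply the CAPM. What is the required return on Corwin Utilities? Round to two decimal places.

Mean R_i = (-12.8 − 20.2 + 12.5 + 4.2 + 4.8 + 6.0) / 6 = -0.9167%
Mean R_m = (-7.1 − 8.1 + 8.4 + 2.8 + 2.8 + 1.0) / 6 = -0.0333%
Σ(R_i − R̄_i)(R_m − R̄_m) = 390.5167  ⇒  Cov = 390.5167 / 5 = 78.1033
Σ(R_m − R̄_m)² = 203.2533  ⇒  Var(R_m) = 203.2533 / 5 = 40.6507
β = Cov / Var(R_m) = 78.1033 / 40.6507 = 1.9213
E(R) = R_f + β × MRP = 2.2% + 1.9213 × 3.5% = 8.92%

8.92%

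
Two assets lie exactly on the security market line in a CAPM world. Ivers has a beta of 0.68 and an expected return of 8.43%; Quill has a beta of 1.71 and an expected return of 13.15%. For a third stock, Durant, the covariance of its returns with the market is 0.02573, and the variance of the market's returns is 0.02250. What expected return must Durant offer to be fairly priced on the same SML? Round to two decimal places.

10.55%

MRP = (13.15% − 8.43%) / (1.71 − 0.68) = 4.5825%
R_f = 8.43% − 0.68 × 4.5825% = 5.3139%
β_Durant = Cov / Var(R_m) = 0.02573 / 0.02250 = 1.1436
E(R_Durant) = R_f + β × MRP = 5.3139% + 1.1436 × 4.5825% = 10.55%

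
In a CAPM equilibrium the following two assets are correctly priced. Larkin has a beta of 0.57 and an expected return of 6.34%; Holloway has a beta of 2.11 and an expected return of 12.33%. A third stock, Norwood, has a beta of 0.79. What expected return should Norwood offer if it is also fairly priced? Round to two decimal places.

MRP (SML slope) = (12.33% − 6.34%) / (2.11 − 0.57) = 5.99% / 1.54 = 3.8896%
R_f (intercept) = 6.34% − 0.57 × 3.8896% = 4.1229%
E(R_Norwood) = R_f + β × MRP = 4.1229% + 0.79 × 3.8896% = 7.20%

7.20%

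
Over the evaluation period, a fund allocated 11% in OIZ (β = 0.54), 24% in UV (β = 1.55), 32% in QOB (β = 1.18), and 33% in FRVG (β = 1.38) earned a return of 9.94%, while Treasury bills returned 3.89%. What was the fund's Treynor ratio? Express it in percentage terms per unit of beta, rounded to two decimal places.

β_P = 0.11×0.54 + 0.24×1.55 + 0.32×1.18 + 0.33×1.38 = 1.2644
Treynor = (R_P − R_f) / β_P = (9.94% − 3.89%) / 1.2644 = 6.05% / 1.2644 = 4.78%

4.78%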